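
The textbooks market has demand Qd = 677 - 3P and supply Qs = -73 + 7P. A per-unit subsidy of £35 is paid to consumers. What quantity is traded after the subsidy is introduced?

Pre-subsidy: 677 - 3P = -73 + 7P gives P* = 75, Q* = 452.
With the rebate, buyers effectively pay Pb = Ps − 35, where Ps is the price sellers receive.
Demand in terms of Ps becomes Qd = 677 − 3(Ps − 35) = 782 - 3Ps. Setting this equal to supply: 782 - 3Ps = -73 + 7Ps, so Ps = 85.5.
Buyers pay Pb = 85.5 − 35 = 50.5; Q' = -73 + 7·85.5 = 525.5.

Q' = 525.5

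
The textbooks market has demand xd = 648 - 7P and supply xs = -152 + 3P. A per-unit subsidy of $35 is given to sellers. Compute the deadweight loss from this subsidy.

Pre-subsidy: 648 - 7P = -152 + 3P gives P* = 80, x* = 88.
With the subsidy, sellers receive Ps = Pb + 35 for each unit, where Pb is the price buyers pay.
Supply in terms of Pb becomes xs = -152 + 3(Pb + 35) = -47 + 3Pb. Setting this equal to demand: 648 - 7Pb = -47 + 3Pb, so Pb = 69.5.
Sellers receive Ps = 69.5 + 35 = 104.5; x' = 648 − 7·69.5 = 161.5.
The subsidy expands output by 161.5 − 88 = 73.5 past the efficient level; on those units the gap between marginal cost and willingness to pay runs from 0 up to 35.
DWL = ½ × 35 × 73.5 = 1286.25.

Deadweight loss = $1286.25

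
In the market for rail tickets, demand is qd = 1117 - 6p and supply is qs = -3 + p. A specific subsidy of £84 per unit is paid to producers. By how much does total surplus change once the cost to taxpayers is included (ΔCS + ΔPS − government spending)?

Net change in total surplus = -£3024

Pre-subsidy: 1117 - 6p = -3 + p gives p* = 160, q* = 157.
With the subsidy, sellers receive ps = pb + 84 for each unit, where pb is the price buyers pay.
Supply in terms of pb becomes qs = -3 + 1(pb + 84) = 81 + pb. Setting this equal to demand: 1117 - 6pb = 81 + pb, so pb = 148.
Sellers receive ps = 148 + 84 = 232; q' = 1117 − 6·148 = 229.
ΔCS = ½(157 + 229)(160 − 148) = 2316; ΔPS = ½(157 + 229)(232 − 160) = 13896.
Government spending = 84 × 229 = 19236.
Net change = 2316 + 13896 − 19236 = -3024. The loss equals the DWL triangle ½·84·72.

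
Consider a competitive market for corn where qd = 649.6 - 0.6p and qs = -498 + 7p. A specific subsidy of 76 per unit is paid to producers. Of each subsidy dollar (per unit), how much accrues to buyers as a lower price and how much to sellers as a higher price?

Buyers gain 70 per unit; sellers gain 6 per unit

Pre-subsidy: 649.6 - 0.6p = -498 + 7p gives p* = 151, q* = 559.
With the subsidy, sellers receive ps = pb + 76 for each unit, where pb is the price buyers pay.
Supply in terms of pb becomes qs = -498 + 7(pb + 76) = 34 + 7pb. Setting this equal to demand: 649.6 - 0.6pb = 34 + 7pb, so pb = 81.
Sellers receive ps = 81 + 76 = 157; q' = 649.6 − 0.6·81 = 601.
Buyers' price falls by p* − pb = 151 − 81 = 70; sellers' price rises by ps − p* = 157 − 151 = 6.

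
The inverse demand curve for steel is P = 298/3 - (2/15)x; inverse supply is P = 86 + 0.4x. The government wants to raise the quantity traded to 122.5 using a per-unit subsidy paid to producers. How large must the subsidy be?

At x = 122.5, from the demand curve buyers pay Pb = 298/3 − (2/15)·122.5 = 83; from the supply curve sellers need Ps = 86 + 0.4·122.5 = 135.
The subsidy must fill the gap: s = Ps − Pb = 135 − 83 = 52.

Required subsidy s = 52 per unit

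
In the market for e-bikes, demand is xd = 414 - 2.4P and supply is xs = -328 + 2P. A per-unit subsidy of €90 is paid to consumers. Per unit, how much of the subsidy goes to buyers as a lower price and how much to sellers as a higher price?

Buyers gain 450/11 per unit; sellers gain 540/11 per unit

Pre-subsidy: 414 - 2.4P = -328 + 2P gives P* = 1855/11, x* = 102/11.
With the rebate, buyers effectively pay Pb = Ps − 90, where Ps is the price sellers receive.
Demand in terms of Ps becomes xd = 414 − 2.4(Ps − 90) = 630 - 2.4Ps. Setting this equal to supply: 630 - 2.4Ps = -328 + 2Ps, so Ps = 2395/11.
Buyers pay Pb = 2395/11 − 90 = 1405/11; x' = -328 + 2·(2395/11) = 1182/11.
Buyers' price falls by P* − Pb = 1855/11 − 1405/11 = 450/11; sellers' price rises by Ps − P* = 2395/11 − 1855/11 = 540/11.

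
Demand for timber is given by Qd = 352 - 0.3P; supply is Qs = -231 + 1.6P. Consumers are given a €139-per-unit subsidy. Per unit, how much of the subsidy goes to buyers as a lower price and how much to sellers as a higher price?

Buyers gain 2224/19 per unit; sellers gain 417/19 per unit

Pre-subsidy: 352 - 0.3P = -231 + 1.6P gives P* = 5830/19, Q* = 4939/19.
With the rebate, buyers effectively pay Pb = Ps − 139, where Ps is the price sellers receive.
Demand in terms of Ps becomes Qd = 352 − 0.3(Ps − 139) = 393.7 - 0.3Ps. Setting this equal to supply: 393.7 - 0.3Ps = -231 + 1.6Ps, so Ps = 6247/19.
Buyers pay Pb = 6247/19 − 139 = 3606/19; Q' = -231 + 1.6·(6247/19) = 28031/95.
Buyers' price falls by P* − Pb = 5830/19 − 3606/19 = 2224/19; sellers' price rises by Ps − P* = 6247/19 − 5830/19 = 417/19.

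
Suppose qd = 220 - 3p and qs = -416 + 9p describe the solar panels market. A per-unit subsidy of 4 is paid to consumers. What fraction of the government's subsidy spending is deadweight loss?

Pre-subsidy: 220 - 3p = -416 + 9p gives p* = 53, q* = 61.
With the rebate, buyers effectively pay pb = ps − 4, where ps is the price sellers receive.
Demand in terms of ps becomes qd = 220 − 3(ps − 4) = 232 - 3ps. Setting this equal to supply: 232 - 3ps = -416 + 9ps, so ps = 54.
Buyers pay pb = 54 − 4 = 50; q' = -416 + 9·54 = 70.
ΔCS = ½(61 + 70)(53 − 50) = 196.5; ΔPS = ½(61 + 70)(54 − 53) = 65.5.
Government spending = 4 × 70 = 280.
DWL = ½ × 4 × (70 − 61) = 18; fraction = 18 / 280 = 9/140.

DWL / government spending = 9/140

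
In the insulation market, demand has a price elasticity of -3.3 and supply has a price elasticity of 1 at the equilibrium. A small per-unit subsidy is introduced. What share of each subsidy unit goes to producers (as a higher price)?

For a small subsidy around the equilibrium, the benefit split depends on the relative slopes, which at a point are proportional to the elasticities.
Buyer share = εs/(εs + |εd|) = 1/(1 + 3.3) = 10/43; seller share = |εd|/(εs + |εd|) = 33/43.
So producers capture 33/43 of the subsidy.

Producer share = 33/43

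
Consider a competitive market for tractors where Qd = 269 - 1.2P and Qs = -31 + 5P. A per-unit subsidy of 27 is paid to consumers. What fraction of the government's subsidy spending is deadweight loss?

DWL / government spending = 405/7349

Pre-subsidy: 269 - 1.2P = -31 + 5P gives P* = 1500/31, Q* = 6539/31.
With the rebate, buyers effectively pay Pb = Ps − 27, where Ps is the price sellers receive.
Demand in terms of Ps becomes Qd = 269 − 1.2(Ps − 27) = 301.4 - 1.2Ps. Setting this equal to supply: 301.4 - 1.2Ps = -31 + 5Ps, so Ps = 1662/31.
Buyers pay Pb = 1662/31 − 27 = 825/31; Q' = -31 + 5·(1662/31) = 7349/31.
ΔCS = ½(6539/31 + 7349/31)(1500/31 − 825/31) = 151200/31; ΔPS = ½(6539/31 + 7349/31)(1662/31 − 1500/31) = 36288/31.
Government spending = 27 × 7349/31 = 198423/31.
DWL = ½ × 27 × (7349/31 − 6539/31) = 10935/31; fraction = (10935/31) / (198423/31) = 405/7349.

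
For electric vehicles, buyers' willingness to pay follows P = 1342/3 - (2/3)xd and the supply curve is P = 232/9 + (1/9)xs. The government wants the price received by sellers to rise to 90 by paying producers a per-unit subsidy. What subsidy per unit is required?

Required subsidy s = 28 per unit

At a seller price of 90, quantity supplied is -232 + 9·90 = 578.
Buyers absorb 578 only when they pay Pb = 1342/3 − (2/3)·578 = 62.
s = Ps − Pb = 90 − 62 = 28.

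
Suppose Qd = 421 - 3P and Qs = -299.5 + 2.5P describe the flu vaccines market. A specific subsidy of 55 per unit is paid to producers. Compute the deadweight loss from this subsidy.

Pre-subsidy: 421 - 3P = -299.5 + 2.5P gives P* = 131, Q* = 28.
With the subsidy, sellers receive Ps = Pb + 55 for each unit, where Pb is the price buyers pay.
Supply in terms of Pb becomes Qs = -299.5 + 2.5(Pb + 55) = -162 + 2.5Pb. Setting this equal to demand: 421 - 3Pb = -162 + 2.5Pb, so Pb = 106.
Sellers receive Ps = 106 + 55 = 161; Q' = 421 − 3·106 = 103.
The subsidy expands output by 103 − 28 = 75 past the efficient level; on those units the gap between marginal cost and willingness to pay runs from 0 up to 55.
DWL = ½ × 55 × 75 = 2062.5.

Deadweight loss = 2062.5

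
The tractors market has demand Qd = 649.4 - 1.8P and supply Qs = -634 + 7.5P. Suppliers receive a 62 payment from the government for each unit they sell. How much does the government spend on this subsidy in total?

Government cost = 30442

Pre-subsidy: 649.4 - 1.8P = -634 + 7.5P gives P* = 138, Q* = 401.
With the subsidy, sellers receive Ps = Pb + 62 for each unit, where Pb is the price buyers pay.
Supply in terms of Pb becomes Qs = -634 + 7.5(Pb + 62) = -169 + 7.5Pb. Setting this equal to demand: 649.4 - 1.8Pb = -169 + 7.5Pb, so Pb = 88.
Sellers receive Ps = 88 + 62 = 150; Q' = 649.4 − 1.8·88 = 491.
Government outlay = subsidy × quantity = 62 × 491 = 30442.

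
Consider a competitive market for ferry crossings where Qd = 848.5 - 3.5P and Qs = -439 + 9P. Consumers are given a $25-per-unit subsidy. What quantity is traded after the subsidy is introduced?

Q' = 551

Pre-subsidy: 848.5 - 3.5P = -439 + 9P gives P* = 103, Q* = 488.
With the rebate, buyers effectively pay Pb = Ps − 25, where Ps is the price sellers receive.
Demand in terms of Ps becomes Qd = 848.5 − 3.5(Ps − 25) = 936 - 3.5Ps. Setting this equal to supply: 936 - 3.5Ps = -439 + 9Ps, so Ps = 110.
Buyers pay Pb = 110 − 25 = 85; Q' = -439 + 9·110 = 551.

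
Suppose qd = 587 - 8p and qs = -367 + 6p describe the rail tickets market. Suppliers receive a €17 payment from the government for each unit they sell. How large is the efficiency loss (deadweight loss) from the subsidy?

Deadweight loss = 3468/7

Pre-subsidy: 587 - 8p = -367 + 6p gives p* = 477/7, q* = 293/7.
With the subsidy, sellers receive ps = pb + 17 for each unit, where pb is the price buyers pay.
Supply in terms of pb becomes qs = -367 + 6(pb + 17) = -265 + 6pb. Setting this equal to demand: 587 - 8pb = -265 + 6pb, so pb = 426/7.
Sellers receive ps = 426/7 + 17 = 545/7; q' = 587 − 8·(426/7) = 701/7.
The subsidy expands output by 701/7 − 293/7 = 408/7 past the efficient level; on those units the gap between marginal cost and willingness to pay runs from 0 up to 17.
DWL = ½ × 17 × 408/7 = 3468/7.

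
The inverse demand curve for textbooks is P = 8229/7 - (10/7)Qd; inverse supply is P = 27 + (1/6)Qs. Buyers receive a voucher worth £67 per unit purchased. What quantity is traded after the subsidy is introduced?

Q' = 762

Pre-subsidy: 8229/7 - (10/7)Q = 27 + (1/6)Q gives Q* = 720 and P* = 147.
With the rebate, buyers effectively pay Pb = Ps − 67, where Ps is the price sellers receive.
On the curves, Pb = 8229/7 - (10/7)Q and Ps = 27 + (1/6)Q; the wedge Ps − Pb = 67 gives 27 + (1/6)Q − (8229/7 - (10/7)Q) = 67, so Q' = 762.
Then Pb = 8229/7 − (10/7)·762 = 87 and Ps = 27 + (1/6)·762 = 154.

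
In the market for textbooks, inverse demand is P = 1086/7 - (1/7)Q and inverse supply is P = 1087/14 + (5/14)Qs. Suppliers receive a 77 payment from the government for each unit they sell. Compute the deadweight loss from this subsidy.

Deadweight loss = 5929

Pre-subsidy: 1086/7 - (1/7)Q = 1087/14 + (5/14)Q gives Q* = 155 and P* = 133.
With the subsidy, sellers receive Ps = Pb + 77 for each unit, where Pb is the price buyers pay.
On the curves, Pb = 1086/7 - (1/7)Q and Ps = 1087/14 + (5/14)Q; the wedge Ps − Pb = 77 gives 1087/14 + (5/14)Q − (1086/7 - (1/7)Q) = 77, so Q' = 309.
Then Pb = 1086/7 − (1/7)·309 = 111 and Ps = 1087/14 + (5/14)·309 = 188.
The subsidy expands output by 309 − 155 = 154 past the efficient level; on those units the gap between marginal cost and willingness to pay runs from 0 up to 77.
DWL = ½ × 77 × 154 = 5929.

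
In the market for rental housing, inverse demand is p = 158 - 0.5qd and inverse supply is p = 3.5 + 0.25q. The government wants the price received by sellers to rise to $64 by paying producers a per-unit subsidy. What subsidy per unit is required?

Required subsidy s = $27 per unit

At a seller price of 64, quantity supplied is -14 + 4·64 = 242.
Buyers absorb 242 only when they pay pb = 158 − 0.5·242 = 37.
s = ps − pb = 64 − 37 = 27.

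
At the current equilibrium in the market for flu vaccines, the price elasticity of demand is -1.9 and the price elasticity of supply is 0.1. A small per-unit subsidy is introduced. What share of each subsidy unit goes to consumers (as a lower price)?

Consumer share = 0.05

For a small subsidy around the equilibrium, the benefit split depends on the relative slopes, which at a point are proportional to the elasticities.
Buyer share = εs/(εs + |εd|) = 0.1/(0.1 + 1.9) = 0.05; seller share = |εd|/(εs + |εd|) = 0.95.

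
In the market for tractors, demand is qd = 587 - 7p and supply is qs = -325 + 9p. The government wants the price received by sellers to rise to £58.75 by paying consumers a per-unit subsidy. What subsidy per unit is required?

Required subsidy s = £4 per unit

At a seller price of 58.75, quantity supplied is -325 + 9·58.75 = 203.75.
Buyers absorb 203.75 only when they pay pb with 587 − 7·pb = 203.75, i.e. pb = 54.75.
s = ps − pb = 58.75 − 54.75 = 4.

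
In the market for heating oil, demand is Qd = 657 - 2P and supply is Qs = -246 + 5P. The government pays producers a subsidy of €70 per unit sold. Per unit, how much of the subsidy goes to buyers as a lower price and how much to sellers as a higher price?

Pre-subsidy: 657 - 2P = -246 + 5P gives P* = 129, Q* = 399.
With the subsidy, sellers receive Ps = Pb + 70 for each unit, where Pb is the price buyers pay.
Supply in terms of Pb becomes Qs = -246 + 5(Pb + 70) = 104 + 5Pb. Setting this equal to demand: 657 - 2Pb = 104 + 5Pb, so Pb = 79.
Sellers receive Ps = 79 + 70 = 149; Q' = 657 − 2·79 = 499.
Buyers' price falls by P* − Pb = 129 − 79 = 50; sellers' price rises by Ps − P* = 149 − 129 = 20.

Buyers gain €50 per unit; sellers gain €20 per unit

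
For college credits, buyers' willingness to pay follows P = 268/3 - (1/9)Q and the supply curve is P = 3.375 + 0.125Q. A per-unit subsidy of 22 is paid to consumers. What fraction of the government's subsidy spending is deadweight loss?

DWL / government spending = 264/2591

Pre-subsidy: 268/3 - (1/9)Q = 3.375 + 0.125Q gives Q* = 6189/17 and P* = 831/17.
With the rebate, buyers effectively pay Pb = Ps − 22, where Ps is the price sellers receive.
On the curves, Pb = 268/3 - (1/9)Q and Ps = 3.375 + 0.125Q; the wedge Ps − Pb = 22 gives 3.375 + 0.125Q − (268/3 - (1/9)Q) = 22, so Q' = 7773/17.
Then Pb = 268/3 − (1/9)·(7773/17) = 655/17 and Ps = 3.375 + 0.125·(7773/17) = 1029/17.
ΔCS = ½(6189/17 + 7773/17)(831/17 − 655/17) = 1228656/289; ΔPS = ½(6189/17 + 7773/17)(1029/17 − 831/17) = 1382238/289.
Government spending = 22 × 7773/17 = 171006/17.
DWL = ½ × 22 × (7773/17 − 6189/17) = 17424/17; fraction = (17424/17) / (171006/17) = 264/2591.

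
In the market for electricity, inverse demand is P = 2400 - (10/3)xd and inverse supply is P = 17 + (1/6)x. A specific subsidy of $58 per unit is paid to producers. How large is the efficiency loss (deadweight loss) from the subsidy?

Deadweight loss = 3364/7

Pre-subsidy: 2400 - (10/3)x = 17 + (1/6)x gives x* = 4766/7 and P* = 2740/21.
With the subsidy, sellers receive Ps = Pb + 58 for each unit, where Pb is the price buyers pay.
On the curves, Pb = 2400 - (10/3)x and Ps = 17 + (1/6)x; the wedge Ps − Pb = 58 gives 17 + (1/6)x − (2400 - (10/3)x) = 58, so x' = 4882/7.
Then Pb = 2400 − (10/3)·(4882/7) = 1580/21 and Ps = 17 + (1/6)·(4882/7) = 2798/21.
The subsidy expands output by 4882/7 − 4766/7 = 116/7 past the efficient level; on those units the gap between marginal cost and willingness to pay runs from 0 up to 58.
DWL = ½ × 58 × 116/7 = 3364/7.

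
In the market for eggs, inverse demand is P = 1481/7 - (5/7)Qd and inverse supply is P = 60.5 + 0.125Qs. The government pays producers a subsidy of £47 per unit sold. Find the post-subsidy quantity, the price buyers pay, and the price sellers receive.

Q' = 236; buyers pay £43; sellers receive £90

Pre-subsidy: 1481/7 - (5/7)Q = 60.5 + 0.125Q gives Q* = 180 and P* = 83.
With the subsidy, sellers receive Ps = Pb + 47 for each unit, where Pb is the price buyers pay.
On the curves, Pb = 1481/7 - (5/7)Q and Ps = 60.5 + 0.125Q; the wedge Ps − Pb = 47 gives 60.5 + 0.125Q − (1481/7 - (5/7)Q) = 47, so Q' = 236.
Then Pb = 1481/7 − (5/7)·236 = 43 and Ps = 60.5 + 0.125·236 = 90.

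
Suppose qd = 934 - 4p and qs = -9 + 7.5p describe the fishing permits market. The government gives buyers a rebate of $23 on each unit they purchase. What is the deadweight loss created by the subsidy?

Pre-subsidy: 934 - 4p = -9 + 7.5p gives p* = 82, q* = 606.
With the rebate, buyers effectively pay pb = ps − 23, where ps is the price sellers receive.
Demand in terms of ps becomes qd = 934 − 4(ps − 23) = 1026 - 4ps. Setting this equal to supply: 1026 - 4ps = -9 + 7.5ps, so ps = 90.
Buyers pay pb = 90 − 23 = 67; q' = -9 + 7.5·90 = 666.
The subsidy expands output by 666 − 606 = 60 past the efficient level; on those units the gap between marginal cost and willingness to pay runs from 0 up to 23.
DWL = ½ × 23 × 60 = 690.

Deadweight loss = $690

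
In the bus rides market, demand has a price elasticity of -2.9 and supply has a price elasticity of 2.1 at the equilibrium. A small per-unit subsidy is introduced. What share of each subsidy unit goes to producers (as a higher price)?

Producer share = 0.58

For a small subsidy around the equilibrium, the benefit split depends on the relative slopes, which at a point are proportional to the elasticities.
Buyer share = εs/(εs + |εd|) = 2.1/(2.1 + 2.9) = 0.42; seller share = |εd|/(εs + |εd|) = 0.58.
So producers capture 0.58 of the subsidy.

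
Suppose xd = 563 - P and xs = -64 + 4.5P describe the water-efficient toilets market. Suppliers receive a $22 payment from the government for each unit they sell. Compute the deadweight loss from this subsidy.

Pre-subsidy: 563 - P = -64 + 4.5P gives P* = 114, x* = 449.
With the subsidy, sellers receive Ps = Pb + 22 for each unit, where Pb is the price buyers pay.
Supply in terms of Pb becomes xs = -64 + 4.5(Pb + 22) = 35 + 4.5Pb. Setting this equal to demand: 563 - Pb = 35 + 4.5Pb, so Pb = 96.
Sellers receive Ps = 96 + 22 = 118; x' = 563 − 1·96 = 467.
The subsidy expands output by 467 − 449 = 18 past the efficient level; on those units the gap between marginal cost and willingness to pay runs from 0 up to 22.
DWL = ½ × 22 × 18 = 198.

Deadweight loss = $198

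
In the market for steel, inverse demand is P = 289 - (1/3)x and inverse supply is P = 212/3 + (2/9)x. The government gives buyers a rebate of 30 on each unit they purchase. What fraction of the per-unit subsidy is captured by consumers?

Consumer share = 0.6

Pre-subsidy: 289 - (1/3)x = 212/3 + (2/9)x gives x* = 393 and P* = 158.
With the rebate, buyers effectively pay Pb = Ps − 30, where Ps is the price sellers receive.
On the curves, Pb = 289 - (1/3)x and Ps = 212/3 + (2/9)x; the wedge Ps − Pb = 30 gives 212/3 + (2/9)x − (289 - (1/3)x) = 30, so x' = 447.
Then Pb = 289 − (1/3)·447 = 140 and Ps = 212/3 + (2/9)·447 = 170.
Buyers' price falls by P* − Pb = 158 − 140 = 18; sellers' price rises by Ps − P* = 170 − 158 = 12.
So consumers capture 18/30 = 0.6 of each unit of subsidy.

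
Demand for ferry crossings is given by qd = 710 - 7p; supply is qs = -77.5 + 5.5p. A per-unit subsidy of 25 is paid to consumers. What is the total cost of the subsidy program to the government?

Pre-subsidy: 710 - 7p = -77.5 + 5.5p gives p* = 63, q* = 269.
With the rebate, buyers effectively pay pb = ps − 25, where ps is the price sellers receive.
Demand in terms of ps becomes qd = 710 − 7(ps − 25) = 885 - 7ps. Setting this equal to supply: 885 - 7ps = -77.5 + 5.5ps, so ps = 77.
Buyers pay pb = 77 − 25 = 52; q' = -77.5 + 5.5·77 = 346.
Government outlay = subsidy × quantity = 25 × 346 = 8650.

Government cost = 8650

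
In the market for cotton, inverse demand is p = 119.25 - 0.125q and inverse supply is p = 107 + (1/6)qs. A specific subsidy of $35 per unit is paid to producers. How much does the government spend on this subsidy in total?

Pre-subsidy: 119.25 - 0.125q = 107 + (1/6)q gives q* = 42 and p* = 114.
With the subsidy, sellers receive ps = pb + 35 for each unit, where pb is the price buyers pay.
On the curves, pb = 119.25 - 0.125q and ps = 107 + (1/6)q; the wedge ps − pb = 35 gives 107 + (1/6)q − (119.25 - 0.125q) = 35, so q' = 162.
Then pb = 119.25 − 0.125·162 = 99 and ps = 107 + (1/6)·162 = 134.
Government outlay = subsidy × quantity = 35 × 162 = 5670.

Government cost = $5670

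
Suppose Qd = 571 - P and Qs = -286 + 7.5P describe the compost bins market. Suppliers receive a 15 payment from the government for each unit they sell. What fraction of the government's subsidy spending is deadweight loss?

Pre-subsidy: 571 - P = -286 + 7.5P gives P* = 1714/17, Q* = 7993/17.
With the subsidy, sellers receive Ps = Pb + 15 for each unit, where Pb is the price buyers pay.
Supply in terms of Pb becomes Qs = -286 + 7.5(Pb + 15) = -173.5 + 7.5Pb. Setting this equal to demand: 571 - Pb = -173.5 + 7.5Pb, so Pb = 1489/17.
Sellers receive Ps = 1489/17 + 15 = 1744/17; Q' = 571 − 1·(1489/17) = 8218/17.
ΔCS = ½(7993/17 + 8218/17)(1714/17 − 1489/17) = 3647475/578; ΔPS = ½(7993/17 + 8218/17)(1744/17 − 1714/17) = 243165/289.
Government spending = 15 × 8218/17 = 123270/17.
DWL = ½ × 15 × (8218/17 − 7993/17) = 3375/34; fraction = (3375/34) / (123270/17) = 225/16436.

DWL / government spending = 225/16436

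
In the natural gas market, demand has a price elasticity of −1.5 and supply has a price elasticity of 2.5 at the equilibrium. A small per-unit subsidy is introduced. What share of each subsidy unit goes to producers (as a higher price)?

Producer share = 0.375

For a small subsidy around the equilibrium, the benefit split depends on the relative slopes, which at a point are proportional to the elasticities.
Buyer share = εs/(εs + |εd|) = 2.5/(2.5 + 1.5) = 0.625; seller share = |εd|/(εs + |εd|) = 0.375.
So producers capture 0.375 of the subsidy.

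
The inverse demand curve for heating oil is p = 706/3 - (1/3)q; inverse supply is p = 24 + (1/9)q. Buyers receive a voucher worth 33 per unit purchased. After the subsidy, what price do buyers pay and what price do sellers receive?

Pre-subsidy: 706/3 - (1/3)q = 24 + (1/9)q gives q* = 475.5 and p* = 461/6.
With the rebate, buyers effectively pay pb = ps − 33, where ps is the price sellers receive.
On the curves, pb = 706/3 - (1/3)q and ps = 24 + (1/9)q; the wedge ps − pb = 33 gives 24 + (1/9)q − (706/3 - (1/3)q) = 33, so q' = 549.75.
Then pb = 706/3 − (1/3)·549.75 = 625/12 and ps = 24 + (1/9)·549.75 = 1021/12.

Buyers pay 625/12; sellers receive 1021/12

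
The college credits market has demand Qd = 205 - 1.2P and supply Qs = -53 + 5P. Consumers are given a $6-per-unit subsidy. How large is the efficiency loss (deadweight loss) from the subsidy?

Deadweight loss = 540/31

Pre-subsidy: 205 - 1.2P = -53 + 5P gives P* = 1290/31, Q* = 4807/31.
With the rebate, buyers effectively pay Pb = Ps − 6, where Ps is the price sellers receive.
Demand in terms of Ps becomes Qd = 205 − 1.2(Ps − 6) = 212.2 - 1.2Ps. Setting this equal to supply: 212.2 - 1.2Ps = -53 + 5Ps, so Ps = 1326/31.
Buyers pay Pb = 1326/31 − 6 = 1140/31; Q' = -53 + 5·(1326/31) = 4987/31.
The subsidy expands output by 4987/31 − 4807/31 = 180/31 past the efficient level; on those units the gap between marginal cost and willingness to pay runs from 0 up to 6.
DWL = ½ × 6 × 180/31 = 540/31.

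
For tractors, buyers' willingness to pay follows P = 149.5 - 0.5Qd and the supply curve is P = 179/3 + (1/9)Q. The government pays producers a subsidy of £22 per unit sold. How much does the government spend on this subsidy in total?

Pre-subsidy: 149.5 - 0.5Q = 179/3 + (1/9)Q gives Q* = 147 and P* = 76.
With the subsidy, sellers receive Ps = Pb + 22 for each unit, where Pb is the price buyers pay.
On the curves, Pb = 149.5 - 0.5Q and Ps = 179/3 + (1/9)Q; the wedge Ps − Pb = 22 gives 179/3 + (1/9)Q − (149.5 - 0.5Q) = 22, so Q' = 183.
Then Pb = 149.5 − 0.5·183 = 58 and Ps = 179/3 + (1/9)·183 = 80.
Government outlay = subsidy × quantity = 22 × 183 = 4026.

Government cost = £4026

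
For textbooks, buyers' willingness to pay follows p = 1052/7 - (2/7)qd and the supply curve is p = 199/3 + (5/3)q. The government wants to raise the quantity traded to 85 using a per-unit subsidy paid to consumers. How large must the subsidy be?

Required subsidy s = 82 per unit

At q = 85, from the demand curve buyers pay pb = 1052/7 − (2/7)·85 = 126; from the supply curve sellers need ps = 199/3 + (5/3)·85 = 208.
The subsidy must fill the gap: s = ps − pb = 208 − 126 = 82.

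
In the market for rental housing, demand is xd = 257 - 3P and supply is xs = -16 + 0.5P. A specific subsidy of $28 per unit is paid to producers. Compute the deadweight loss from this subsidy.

Deadweight loss = $168

Pre-subsidy: 257 - 3P = -16 + 0.5P gives P* = 78, x* = 23.
With the subsidy, sellers receive Ps = Pb + 28 for each unit, where Pb is the price buyers pay.
Supply in terms of Pb becomes xs = -16 + 0.5(Pb + 28) = -2 + 0.5Pb. Setting this equal to demand: 257 - 3Pb = -2 + 0.5Pb, so Pb = 74.
Sellers receive Ps = 74 + 28 = 102; x' = 257 − 3·74 = 35.
The subsidy expands output by 35 − 23 = 12 past the efficient level; on those units the gap between marginal cost and willingness to pay runs from 0 up to 28.
DWL = ½ × 28 × 12 = 168.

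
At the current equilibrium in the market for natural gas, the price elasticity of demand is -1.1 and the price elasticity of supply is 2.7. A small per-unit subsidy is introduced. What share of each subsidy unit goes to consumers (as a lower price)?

Consumer share = 27/38

For a small subsidy around the equilibrium, the benefit split depends on the relative slopes, which at a point are proportional to the elasticities.
Buyer share = εs/(εs + |εd|) = 2.7/(2.7 + 1.1) = 27/38; seller share = |εd|/(εs + |εd|) = 11/38.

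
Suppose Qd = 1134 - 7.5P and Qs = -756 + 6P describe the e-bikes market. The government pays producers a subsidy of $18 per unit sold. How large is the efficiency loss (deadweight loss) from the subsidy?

Deadweight loss = $540

Pre-subsidy: 1134 - 7.5P = -756 + 6P gives P* = 140, Q* = 84.
With the subsidy, sellers receive Ps = Pb + 18 for each unit, where Pb is the price buyers pay.
Supply in terms of Pb becomes Qs = -756 + 6(Pb + 18) = -648 + 6Pb. Setting this equal to demand: 1134 - 7.5Pb = -648 + 6Pb, so Pb = 132.
Sellers receive Ps = 132 + 18 = 150; Q' = 1134 − 7.5·132 = 144.
The subsidy expands output by 144 − 84 = 60 past the efficient level; on those units the gap between marginal cost and willingness to pay runs from 0 up to 18.
DWL = ½ × 18 × 60 = 540.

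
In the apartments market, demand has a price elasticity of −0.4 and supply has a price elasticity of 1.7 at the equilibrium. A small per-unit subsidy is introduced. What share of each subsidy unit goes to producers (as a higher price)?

Producer share = 4/21

For a small subsidy around the equilibrium, the benefit split depends on the relative slopes, which at a point are proportional to the elasticities.
Buyer share = εs/(εs + |εd|) = 1.7/(1.7 + 0.4) = 17/21; seller share = |εd|/(εs + |εd|) = 4/21.
So producers capture 4/21 of the subsidy.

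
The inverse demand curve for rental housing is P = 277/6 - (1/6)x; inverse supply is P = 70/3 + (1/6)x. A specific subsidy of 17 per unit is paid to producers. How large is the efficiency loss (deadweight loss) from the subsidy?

Deadweight loss = 433.5

Pre-subsidy: 277/6 - (1/6)x = 70/3 + (1/6)x gives x* = 68.5 and P* = 34.75.
With the subsidy, sellers receive Ps = Pb + 17 for each unit, where Pb is the price buyers pay.
On the curves, Pb = 277/6 - (1/6)x and Ps = 70/3 + (1/6)x; the wedge Ps − Pb = 17 gives 70/3 + (1/6)x − (277/6 - (1/6)x) = 17, so x' = 119.5.
Then Pb = 277/6 − (1/6)·119.5 = 26.25 and Ps = 70/3 + (1/6)·119.5 = 43.25.
The subsidy expands output by 119.5 − 68.5 = 51 past the efficient level; on those units the gap between marginal cost and willingness to pay runs from 0 up to 17.
DWL = ½ × 17 × 51 = 433.5.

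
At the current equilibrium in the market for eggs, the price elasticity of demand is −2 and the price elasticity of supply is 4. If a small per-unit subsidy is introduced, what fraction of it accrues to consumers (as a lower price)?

For a small subsidy around the equilibrium, the benefit split depends on the relative slopes, which at a point are proportional to the elasticities.
Buyer share = εs/(εs + |εd|) = 4/(4 + 2) = 2/3; seller share = |εd|/(εs + |εd|) = 1/3.

Consumer share = 2/3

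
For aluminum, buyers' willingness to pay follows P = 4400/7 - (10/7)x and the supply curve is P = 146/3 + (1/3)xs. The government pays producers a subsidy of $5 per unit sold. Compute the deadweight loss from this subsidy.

Deadweight loss = 525/74

Pre-subsidy: 4400/7 - (10/7)x = 146/3 + (1/3)x gives x* = 12178/37 and P* = 5860/37.
With the subsidy, sellers receive Ps = Pb + 5 for each unit, where Pb is the price buyers pay.
On the curves, Pb = 4400/7 - (10/7)x and Ps = 146/3 + (1/3)x; the wedge Ps − Pb = 5 gives 146/3 + (1/3)x − (4400/7 - (10/7)x) = 5, so x' = 12283/37.
Then Pb = 4400/7 − (10/7)·(12283/37) = 5710/37 and Ps = 146/3 + (1/3)·(12283/37) = 5895/37.
The subsidy expands output by 12283/37 − 12178/37 = 105/37 past the efficient level; on those units the gap between marginal cost and willingness to pay runs from 0 up to 5.
DWL = ½ × 5 × 105/37 = 525/74.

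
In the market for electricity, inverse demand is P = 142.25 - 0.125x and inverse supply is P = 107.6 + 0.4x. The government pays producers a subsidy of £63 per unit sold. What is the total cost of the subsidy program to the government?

Government cost = £11718

Pre-subsidy: 142.25 - 0.125x = 107.6 + 0.4x gives x* = 66 and P* = 134.
With the subsidy, sellers receive Ps = Pb + 63 for each unit, where Pb is the price buyers pay.
On the curves, Pb = 142.25 - 0.125x and Ps = 107.6 + 0.4x; the wedge Ps − Pb = 63 gives 107.6 + 0.4x − (142.25 - 0.125x) = 63, so x' = 186.
Then Pb = 142.25 − 0.125·186 = 119 and Ps = 107.6 + 0.4·186 = 182.
Government outlay = subsidy × quantity = 63 × 186 = 11718.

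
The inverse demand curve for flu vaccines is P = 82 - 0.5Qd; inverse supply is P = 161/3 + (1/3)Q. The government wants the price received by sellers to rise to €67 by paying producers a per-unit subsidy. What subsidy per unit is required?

At a seller price of 67, quantity supplied is -161 + 3·67 = 40.
Buyers absorb 40 only when they pay Pb = 82 − 0.5·40 = 62.
s = Ps − Pb = 67 − 62 = 5.

Required subsidy s = €5 per unit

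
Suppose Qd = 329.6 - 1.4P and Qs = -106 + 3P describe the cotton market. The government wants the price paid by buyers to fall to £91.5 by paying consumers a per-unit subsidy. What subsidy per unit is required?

Required subsidy s = £11 per unit

At a buyer price of 91.5, quantity demanded is 329.6 − 1.4·91.5 = 201.5.
Sellers supply 201.5 only when they receive Ps with -106 + 3·Ps = 201.5, i.e. Ps = 102.5.
s = Ps − Pb = 102.5 − 91.5 = 11.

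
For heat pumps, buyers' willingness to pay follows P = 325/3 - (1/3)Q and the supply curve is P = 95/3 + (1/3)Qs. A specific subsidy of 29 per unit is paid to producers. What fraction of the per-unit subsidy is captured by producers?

Producer share = 0.5

Pre-subsidy: 325/3 - (1/3)Q = 95/3 + (1/3)Q gives Q* = 115 and P* = 70.
With the subsidy, sellers receive Ps = Pb + 29 for each unit, where Pb is the price buyers pay.
On the curves, Pb = 325/3 - (1/3)Q and Ps = 95/3 + (1/3)Q; the wedge Ps − Pb = 29 gives 95/3 + (1/3)Q − (325/3 - (1/3)Q) = 29, so Q' = 158.5.
Then Pb = 325/3 − (1/3)·158.5 = 55.5 and Ps = 95/3 + (1/3)·158.5 = 84.5.
Buyers' price falls by P* − Pb = 70 − 55.5 = 14.5; sellers' price rises by Ps − P* = 84.5 − 70 = 14.5.
So producers capture 14.5/29 = 0.5 of each unit of subsidy.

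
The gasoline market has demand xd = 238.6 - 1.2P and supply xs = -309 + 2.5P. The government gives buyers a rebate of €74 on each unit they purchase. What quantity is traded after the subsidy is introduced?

x' = 121

Pre-subsidy: 238.6 - 1.2P = -309 + 2.5P gives P* = 148, x* = 61.
With the rebate, buyers effectively pay Pb = Ps − 74, where Ps is the price sellers receive.
Demand in terms of Ps becomes xd = 238.6 − 1.2(Ps − 74) = 327.4 - 1.2Ps. Setting this equal to supply: 327.4 - 1.2Ps = -309 + 2.5Ps, so Ps = 172.
Buyers pay Pb = 172 − 74 = 98; x' = -309 + 2.5·172 = 121.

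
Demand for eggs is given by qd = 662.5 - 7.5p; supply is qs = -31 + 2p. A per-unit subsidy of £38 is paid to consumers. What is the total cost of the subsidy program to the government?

Government cost = £6650

Pre-subsidy: 662.5 - 7.5p = -31 + 2p gives p* = 73, q* = 115.
With the rebate, buyers effectively pay pb = ps − 38, where ps is the price sellers receive.
Demand in terms of ps becomes qd = 662.5 − 7.5(ps − 38) = 947.5 - 7.5ps. Setting this equal to supply: 947.5 - 7.5ps = -31 + 2ps, so ps = 103.
Buyers pay pb = 103 − 38 = 65; q' = -31 + 2·103 = 175.
Government outlay = subsidy × quantity = 38 × 175 = 6650.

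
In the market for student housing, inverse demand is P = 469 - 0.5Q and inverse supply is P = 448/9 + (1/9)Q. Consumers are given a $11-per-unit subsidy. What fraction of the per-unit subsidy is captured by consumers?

Pre-subsidy: 469 - 0.5Q = 448/9 + (1/9)Q gives Q* = 686 and P* = 126.
With the rebate, buyers effectively pay Pb = Ps − 11, where Ps is the price sellers receive.
On the curves, Pb = 469 - 0.5Q and Ps = 448/9 + (1/9)Q; the wedge Ps − Pb = 11 gives 448/9 + (1/9)Q − (469 - 0.5Q) = 11, so Q' = 704.
Then Pb = 469 − 0.5·704 = 117 and Ps = 448/9 + (1/9)·704 = 128.
Buyers' price falls by P* − Pb = 126 − 117 = 9; sellers' price rises by Ps − P* = 128 − 126 = 2.
So consumers capture 9/11 = 9/11 of each unit of subsidy.

Consumer share = 9/11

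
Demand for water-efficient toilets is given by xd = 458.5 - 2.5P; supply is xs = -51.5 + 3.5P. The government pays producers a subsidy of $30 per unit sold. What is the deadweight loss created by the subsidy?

Pre-subsidy: 458.5 - 2.5P = -51.5 + 3.5P gives P* = 85, x* = 246.
With the subsidy, sellers receive Ps = Pb + 30 for each unit, where Pb is the price buyers pay.
Supply in terms of Pb becomes xs = -51.5 + 3.5(Pb + 30) = 53.5 + 3.5Pb. Setting this equal to demand: 458.5 - 2.5Pb = 53.5 + 3.5Pb, so Pb = 67.5.
Sellers receive Ps = 67.5 + 30 = 97.5; x' = 458.5 − 2.5·67.5 = 289.75.
The subsidy expands output by 289.75 − 246 = 43.75 past the efficient level; on those units the gap between marginal cost and willingness to pay runs from 0 up to 30.
DWL = ½ × 30 × 43.75 = 656.25.

Deadweight loss = $656.25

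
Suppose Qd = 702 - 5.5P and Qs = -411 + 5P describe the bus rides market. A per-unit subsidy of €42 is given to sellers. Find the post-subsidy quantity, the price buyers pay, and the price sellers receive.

Pre-subsidy: 702 - 5.5P = -411 + 5P gives P* = 106, Q* = 119.
With the subsidy, sellers receive Ps = Pb + 42 for each unit, where Pb is the price buyers pay.
Supply in terms of Pb becomes Qs = -411 + 5(Pb + 42) = -201 + 5Pb. Setting this equal to demand: 702 - 5.5Pb = -201 + 5Pb, so Pb = 86.
Sellers receive Ps = 86 + 42 = 128; Q' = 702 − 5.5·86 = 229.

Q' = 229; buyers pay €86; sellers receive €128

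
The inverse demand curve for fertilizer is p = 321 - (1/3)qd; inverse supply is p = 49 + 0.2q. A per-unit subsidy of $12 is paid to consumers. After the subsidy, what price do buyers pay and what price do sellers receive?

Buyers pay $143.5; sellers receive $155.5

Pre-subsidy: 321 - (1/3)q = 49 + 0.2q gives q* = 510 and p* = 151.
With the rebate, buyers effectively pay pb = ps − 12, where ps is the price sellers receive.
On the curves, pb = 321 - (1/3)q and ps = 49 + 0.2q; the wedge ps − pb = 12 gives 49 + 0.2q − (321 - (1/3)q) = 12, so q' = 532.5.
Then pb = 321 − (1/3)·532.5 = 143.5 and ps = 49 + 0.2·532.5 = 155.5.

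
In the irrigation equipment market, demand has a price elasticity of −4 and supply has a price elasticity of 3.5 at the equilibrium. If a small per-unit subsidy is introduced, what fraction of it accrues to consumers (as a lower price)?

For a small subsidy around the equilibrium, the benefit split depends on the relative slopes, which at a point are proportional to the elasticities.
Buyer share = εs/(εs + |εd|) = 3.5/(3.5 + 4) = 7/15; seller share = |εd|/(εs + |εd|) = 8/15.

Consumer share = 7/15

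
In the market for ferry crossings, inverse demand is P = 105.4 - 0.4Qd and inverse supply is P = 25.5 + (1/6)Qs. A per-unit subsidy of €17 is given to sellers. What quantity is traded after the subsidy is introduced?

Pre-subsidy: 105.4 - 0.4Q = 25.5 + (1/6)Q gives Q* = 141 and P* = 49.
With the subsidy, sellers receive Ps = Pb + 17 for each unit, where Pb is the price buyers pay.
On the curves, Pb = 105.4 - 0.4Q and Ps = 25.5 + (1/6)Q; the wedge Ps − Pb = 17 gives 25.5 + (1/6)Q − (105.4 - 0.4Q) = 17, so Q' = 171.
Then Pb = 105.4 − 0.4·171 = 37 and Ps = 25.5 + (1/6)·171 = 54.

Q' = 171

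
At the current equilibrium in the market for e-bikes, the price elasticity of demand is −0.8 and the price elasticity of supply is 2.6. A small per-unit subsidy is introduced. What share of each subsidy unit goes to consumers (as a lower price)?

For a small subsidy around the equilibrium, the benefit split depends on the relative slopes, which at a point are proportional to the elasticities.
Buyer share = εs/(εs + |εd|) = 2.6/(2.6 + 0.8) = 13/17; seller share = |εd|/(εs + |εd|) = 4/17.

Consumer share = 13/17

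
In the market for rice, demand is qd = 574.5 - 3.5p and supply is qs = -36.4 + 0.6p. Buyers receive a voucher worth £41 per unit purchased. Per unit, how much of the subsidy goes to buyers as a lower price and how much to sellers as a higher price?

Pre-subsidy: 574.5 - 3.5p = -36.4 + 0.6p gives p* = 149, q* = 53.
With the rebate, buyers effectively pay pb = ps − 41, where ps is the price sellers receive.
Demand in terms of ps becomes qd = 574.5 − 3.5(ps − 41) = 718 - 3.5ps. Setting this equal to supply: 718 - 3.5ps = -36.4 + 0.6ps, so ps = 184.
Buyers pay pb = 184 − 41 = 143; q' = -36.4 + 0.6·184 = 74.
Buyers' price falls by p* − pb = 149 − 143 = 6; sellers' price rises by ps − p* = 184 − 149 = 35.

Buyers gain £6 per unit; sellers gain £35 per unit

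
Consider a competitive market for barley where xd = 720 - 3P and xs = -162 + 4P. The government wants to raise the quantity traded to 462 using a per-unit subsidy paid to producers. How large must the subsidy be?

At x = 462, invert demand for the buyer price: Pb = (720 − 462)/3 = 86; invert supply for the seller price: Ps = (462 − (-162))/4 = 156.
The subsidy must fill the gap: s = Ps − Pb = 156 − 86 = 70.

Required subsidy s = 70 per unit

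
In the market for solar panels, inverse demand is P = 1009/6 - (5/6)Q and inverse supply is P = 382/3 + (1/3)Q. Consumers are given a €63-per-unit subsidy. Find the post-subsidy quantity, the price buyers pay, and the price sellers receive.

Pre-subsidy: 1009/6 - (5/6)Q = 382/3 + (1/3)Q gives Q* = 35 and P* = 139.
With the rebate, buyers effectively pay Pb = Ps − 63, where Ps is the price sellers receive.
On the curves, Pb = 1009/6 - (5/6)Q and Ps = 382/3 + (1/3)Q; the wedge Ps − Pb = 63 gives 382/3 + (1/3)Q − (1009/6 - (5/6)Q) = 63, so Q' = 89.
Then Pb = 1009/6 − (5/6)·89 = 94 and Ps = 382/3 + (1/3)·89 = 157.

Q' = 89; buyers pay €94; sellers receive €157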